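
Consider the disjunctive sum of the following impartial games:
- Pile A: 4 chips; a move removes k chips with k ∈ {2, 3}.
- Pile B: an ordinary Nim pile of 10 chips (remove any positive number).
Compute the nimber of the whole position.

For pile A, compute g(0), g(1), … with moves {2, 3}:
k:     0  1  2  3  4
g(k):  0  0  1  1  2
So g(4) = 2.
Pile B is a plain Nim pile of size 10, so its Grundy value is 10.
The value of a disjunctive sum is the nim-sum of the parts.
Combined value = 2 XOR 10 = 8.

8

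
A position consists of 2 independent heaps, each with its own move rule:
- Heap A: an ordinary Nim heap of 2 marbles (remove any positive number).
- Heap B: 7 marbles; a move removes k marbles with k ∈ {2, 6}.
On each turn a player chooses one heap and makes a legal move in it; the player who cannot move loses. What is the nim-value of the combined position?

3

Heap A is a plain Nim heap of size 2, so its Grundy value is 2.
For heap B, compute g(0), g(1), … with moves {2, 6}:
g(0) = mex{} = 0
g(1) = mex{} = 0
g(2) = mex{0} = 1
g(3) = mex{0} = 1
g(4) = mex{1} = 0
g(5) = mex{1} = 0
g(6) = mex{0} = 1
g(7) = mex{0} = 1
So g(7) = 1.
The value of a disjunctive sum is the nim-sum of the parts.
Combined value = 2 XOR 1 = 3.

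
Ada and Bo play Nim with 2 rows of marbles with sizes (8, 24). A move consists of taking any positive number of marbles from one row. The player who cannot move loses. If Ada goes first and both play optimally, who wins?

Ada wins

Compute the nim-sum pairwise:
8 XOR 24 = 16
The nim-sum is 16 ≠ 0, so this is an N-position: the player to move can win; Ada has a winning move.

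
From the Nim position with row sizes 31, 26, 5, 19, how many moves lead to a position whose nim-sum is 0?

Compute the nim-sum pairwise:
31 ^ 26 = 5
5 ^ 5 = 0
0 ^ 19 = 19
The overall nim-sum is X = 19. A row of size p has a winning move iff p XOR X < p (reduce it to p XOR X).
  31: 31 XOR 19 = 12 < 31 — winning move (to 12).
  26: 26 XOR 19 = 9 < 26 — winning move (to 9).
  5: 5 XOR 19 = 22 ≥ 5 — no move.
  19: 19 XOR 19 = 0 < 19 — winning move (to 0).
That gives 3 winning moves.

3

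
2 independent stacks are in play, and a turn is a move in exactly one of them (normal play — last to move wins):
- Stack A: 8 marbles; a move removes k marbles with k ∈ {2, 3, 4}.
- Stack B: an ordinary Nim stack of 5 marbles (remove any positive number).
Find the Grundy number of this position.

4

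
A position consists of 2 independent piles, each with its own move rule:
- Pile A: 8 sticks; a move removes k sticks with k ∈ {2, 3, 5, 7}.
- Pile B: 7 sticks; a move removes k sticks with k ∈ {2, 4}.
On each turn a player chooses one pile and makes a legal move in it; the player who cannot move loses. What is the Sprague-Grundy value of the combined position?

4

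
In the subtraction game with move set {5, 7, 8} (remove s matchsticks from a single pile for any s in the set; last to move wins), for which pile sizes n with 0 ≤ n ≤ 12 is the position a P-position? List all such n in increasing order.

0, 1, 2, 3, 4

Grundy values for subtraction set {5, 7, 8}:
k:     0  1  2  3  4  5  6  7  8  9 10 11 12
g(k):  0  0  0  0  0  1  1  1  1  1  2  2  2
The P-positions (g = 0) in 0..12 are 0, 1, 2, 3, 4.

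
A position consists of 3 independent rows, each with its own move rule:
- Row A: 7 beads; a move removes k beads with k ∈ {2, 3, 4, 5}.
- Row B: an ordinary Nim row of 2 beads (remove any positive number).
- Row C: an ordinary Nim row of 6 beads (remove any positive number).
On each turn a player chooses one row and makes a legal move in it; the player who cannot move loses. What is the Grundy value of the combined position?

For row A, compute g(0), g(1), … with moves {2, 3, 4, 5}:
g(0) = mex{} = 0
g(1) = mex{} = 0
g(2) = mex{0} = 1
g(3) = mex{0} = 1
g(4) = mex{0,1} = 2
g(5) = mex{0,1} = 2
g(6) = mex{0,1,2} = 3
g(7) = mex{1,2} = 0
So g(7) = 0.
Row B is a plain Nim row of size 2, so its Grundy value is 2.
Row C is a plain Nim row of size 6, so its Grundy value is 6.
The value of a disjunctive sum is the nim-sum of the parts.
Combined value = 0 XOR 2 XOR 6 = 4.

4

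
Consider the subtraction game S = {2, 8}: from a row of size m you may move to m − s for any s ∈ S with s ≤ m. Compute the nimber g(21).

0

Build the Grundy sequence with g(k) = mex{g(k−s) : s ∈ {2, 8}, s ≤ k}:
k:     0  1  2  3  4  5  6  7  8  9 10 11 12 13 14 15 16 17 18 19 20 21
g(k):  0  0  1  1  0  0  1  1  2  2  0  0  1  1  0  0  1  1  2  2  0  0
So g(21) = 0.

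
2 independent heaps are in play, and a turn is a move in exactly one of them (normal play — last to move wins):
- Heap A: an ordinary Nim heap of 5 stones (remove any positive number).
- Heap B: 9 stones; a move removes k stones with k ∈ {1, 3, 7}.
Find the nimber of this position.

4

Heap A is a plain Nim heap of size 5, so its Grundy value is 5.
For heap B, compute g(0), g(1), … with moves {1, 3, 7}:
k:     0  1  2  3  4  5  6  7  8  9
g(k):  0  1  0  1  0  1  0  1  0  1
So g(9) = 1.
The value of a disjunctive sum is the nim-sum of the parts.
Combined value = 5 ⊕ 1 = 4.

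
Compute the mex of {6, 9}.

0 is not in the set, so the mex is 0.

0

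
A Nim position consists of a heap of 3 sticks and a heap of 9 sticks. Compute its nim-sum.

Compute the nim-sum pairwise:
3 ⊕ 9 = 10

10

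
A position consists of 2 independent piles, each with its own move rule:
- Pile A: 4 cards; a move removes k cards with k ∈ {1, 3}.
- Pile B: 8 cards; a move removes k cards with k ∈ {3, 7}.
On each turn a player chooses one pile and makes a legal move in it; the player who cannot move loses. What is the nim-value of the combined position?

2

Grundy values for pile A (subtraction set {1, 3}):
k:     0  1  2  3  4
g(k):  0  1  0  1  0
So g(4) = 0.
Build the Grundy sequence for pile B with g(k) = mex{g(k−s) : s ∈ {3, 7}, s ≤ k}:
k:     0  1  2  3  4  5  6  7  8
g(k):  0  0  0  1  1  1  0  2  2
So g(8) = 2.
The value of a disjunctive sum is the nim-sum of the parts.
Combined value = 0 ⊕ 2 = 2.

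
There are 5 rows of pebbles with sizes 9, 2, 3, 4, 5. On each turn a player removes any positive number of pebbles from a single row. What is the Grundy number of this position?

Bitwise XOR of the heap sizes:
  1001  (9)
  0010  (2)
  0011  (3)
  0100  (4)
  0101  (5)
  ----
  1001  (9)

9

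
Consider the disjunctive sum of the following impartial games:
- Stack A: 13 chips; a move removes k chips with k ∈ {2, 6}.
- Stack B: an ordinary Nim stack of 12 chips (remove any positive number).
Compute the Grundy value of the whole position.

For stack A, compute g(0), g(1), … with moves {2, 6}:
k:     0  1  2  3  4  5  6  7  8  9 10 11 12 13
g(k):  0  0  1  1  0  0  1  1  0  0  1  1  0  0
So g(13) = 0.
Stack B is a plain Nim stack of size 12, so its Grundy value is 12.
By the Sprague-Grundy theorem, the Grundy value of a sum of independent games is the XOR of the component values.
Combined value = 0 ⊕ 12 = 12.

12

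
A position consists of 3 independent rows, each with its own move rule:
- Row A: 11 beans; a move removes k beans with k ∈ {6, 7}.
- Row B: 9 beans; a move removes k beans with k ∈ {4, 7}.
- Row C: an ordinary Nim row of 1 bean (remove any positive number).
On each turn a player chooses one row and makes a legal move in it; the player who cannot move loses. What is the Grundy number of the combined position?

2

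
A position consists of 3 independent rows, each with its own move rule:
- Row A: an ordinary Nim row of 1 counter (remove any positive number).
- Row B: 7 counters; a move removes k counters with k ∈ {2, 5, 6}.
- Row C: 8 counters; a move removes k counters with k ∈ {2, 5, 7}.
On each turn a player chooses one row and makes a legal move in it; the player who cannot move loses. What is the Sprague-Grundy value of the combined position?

0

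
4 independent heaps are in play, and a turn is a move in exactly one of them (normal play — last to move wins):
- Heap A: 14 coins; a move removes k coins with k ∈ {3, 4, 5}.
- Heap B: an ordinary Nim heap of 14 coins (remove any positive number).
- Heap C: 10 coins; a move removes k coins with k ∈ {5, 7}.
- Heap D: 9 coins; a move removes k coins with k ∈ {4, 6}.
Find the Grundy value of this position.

12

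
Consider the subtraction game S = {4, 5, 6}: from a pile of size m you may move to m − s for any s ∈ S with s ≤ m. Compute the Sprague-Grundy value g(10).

0

Grundy values for subtraction set {4, 5, 6}:
g(0) = mex{} = 0
g(1) = mex{} = 0
g(2) = mex{} = 0
g(3) = mex{} = 0
g(4) = mex{0} = 1
g(5) = mex{0} = 1
g(6) = mex{0} = 1
g(7) = mex{0} = 1
g(8) = mex{0,1} = 2
g(9) = mex{0,1} = 2
g(10) = mex{1} = 0
So g(10) = 0.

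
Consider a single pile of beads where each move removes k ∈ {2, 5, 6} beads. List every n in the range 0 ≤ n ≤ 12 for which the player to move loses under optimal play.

Grundy values for subtraction set {2, 5, 6}:
g(0) = mex{} = 0
g(1) = mex{} = 0
g(2) = mex{0} = 1
g(3) = mex{0} = 1
g(4) = mex{1} = 0
g(5) = mex{0,1} = 2
g(6) = mex{0} = 1
g(7) = mex{0,1,2} = 3
g(8) = mex{1} = 0
g(9) = mex{0,1,3} = 2
g(10) = mex{0,2} = 1
g(11) = mex{1,2} = 0
g(12) = mex{1,3} = 0
The P-positions (g = 0) in 0..12 are 0, 1, 4, 8, 11, 12.

0, 1, 4, 8, 11, 12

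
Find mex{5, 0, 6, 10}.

0 is in the set but 1 is not, so the mex is 1.

1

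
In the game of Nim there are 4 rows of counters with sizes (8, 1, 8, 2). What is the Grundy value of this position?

3

Compute the nim-sum pairwise:
8 ^ 1 = 9
9 ^ 8 = 1
1 ^ 2 = 3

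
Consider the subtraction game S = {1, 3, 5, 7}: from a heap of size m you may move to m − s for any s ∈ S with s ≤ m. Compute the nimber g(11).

Build the Grundy sequence with g(k) = mex{g(k−s) : s ∈ {1, 3, 5, 7}, s ≤ k}:
g(0) = mex{} = 0
g(1) = mex{0} = 1
g(2) = mex{1} = 0
g(3) = mex{0} = 1
g(4) = mex{1} = 0
g(5) = mex{0} = 1
g(6) = mex{1} = 0
g(7) = mex{0} = 1
g(8) = mex{1} = 0
g(9) = mex{0} = 1
g(10) = mex{1} = 0
g(11) = mex{0} = 1
So g(11) = 1.

1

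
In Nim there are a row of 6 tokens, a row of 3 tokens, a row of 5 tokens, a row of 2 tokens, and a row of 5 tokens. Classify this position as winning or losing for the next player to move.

Winning position

Compute the nim-sum pairwise:
6 XOR 3 = 5
5 XOR 5 = 0
0 XOR 2 = 2
2 XOR 5 = 7
The nim-sum is 7 ≠ 0, so this is an N-position: the player to move can win.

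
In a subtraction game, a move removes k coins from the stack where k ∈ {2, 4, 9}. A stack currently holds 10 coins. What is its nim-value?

Build the Grundy sequence with g(k) = mex{g(k−s) : s ∈ {2, 4, 9}, s ≤ k}:
g(0) = mex{} = 0
g(1) = mex{} = 0
g(2) = mex{0} = 1
g(3) = mex{0} = 1
g(4) = mex{0,1} = 2
g(5) = mex{0,1} = 2
g(6) = mex{1,2} = 0
g(7) = mex{1,2} = 0
g(8) = mex{0,2} = 1
g(9) = mex{0,2} = 1
g(10) = mex{0,1} = 2
So g(10) = 2.

2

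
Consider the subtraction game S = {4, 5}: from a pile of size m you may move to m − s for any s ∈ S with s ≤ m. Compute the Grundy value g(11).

0

Grundy values for subtraction set {4, 5}:
k:     0  1  2  3  4  5  6  7  8  9 10 11
g(k):  0  0  0  0  1  1  1  1  2  0  0  0
So g(11) = 0.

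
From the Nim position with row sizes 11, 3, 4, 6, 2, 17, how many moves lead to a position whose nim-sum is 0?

In binary:
  01011  (11)
  00011  (3)
  00100  (4)
  00110  (6)
  00010  (2)
  10001  (17)
  -----
  11001  (25)
The overall nim-sum is X = 25. A row of size p has a winning move iff p XOR X < p (reduce it to p XOR X).
  11: 11 XOR 25 = 18 ≥ 11 — no move.
  3: 3 XOR 25 = 26 ≥ 3 — no move.
  4: 4 XOR 25 = 29 ≥ 4 — no move.
  6: 6 XOR 25 = 31 ≥ 6 — no move.
  2: 2 XOR 25 = 27 ≥ 2 — no move.
  17: 17 XOR 25 = 8 < 17 — winning move (to 8).
That gives 1 winning move.

1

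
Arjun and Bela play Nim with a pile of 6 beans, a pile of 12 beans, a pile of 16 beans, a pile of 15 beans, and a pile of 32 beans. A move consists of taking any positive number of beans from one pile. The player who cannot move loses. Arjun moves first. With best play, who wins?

Arjun wins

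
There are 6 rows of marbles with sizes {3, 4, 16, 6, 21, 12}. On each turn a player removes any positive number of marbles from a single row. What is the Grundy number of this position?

8

Compute the nim-sum pairwise:
3 ⊕ 4 = 7
7 ⊕ 16 = 23
23 ⊕ 6 = 17
17 ⊕ 21 = 4
4 ⊕ 12 = 8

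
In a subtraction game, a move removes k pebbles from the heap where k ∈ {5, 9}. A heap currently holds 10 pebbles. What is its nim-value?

2

Compute g(0), g(1), … for moves {5, 9}:
g(0) = mex{} = 0
g(1) = mex{} = 0
g(2) = mex{} = 0
g(3) = mex{} = 0
g(4) = mex{} = 0
g(5) = mex{0} = 1
g(6) = mex{0} = 1
g(7) = mex{0} = 1
g(8) = mex{0} = 1
g(9) = mex{0} = 1
g(10) = mex{0,1} = 2
So g(10) = 2.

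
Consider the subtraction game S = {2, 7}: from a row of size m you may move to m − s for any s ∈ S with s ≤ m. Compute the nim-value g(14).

0

Build the Grundy sequence with g(k) = mex{g(k−s) : s ∈ {2, 7}, s ≤ k}:
g(0) = mex{} = 0
g(1) = mex{} = 0
g(2) = mex{0} = 1
g(3) = mex{0} = 1
g(4) = mex{1} = 0
g(5) = mex{1} = 0
g(6) = mex{0} = 1
g(7) = mex{0} = 1
g(8) = mex{0,1} = 2
g(9) = mex{1} = 0
g(10) = mex{1,2} = 0
g(11) = mex{0} = 1
g(12) = mex{0} = 1
g(13) = mex{1} = 0
g(14) = mex{1} = 0
So g(14) = 0.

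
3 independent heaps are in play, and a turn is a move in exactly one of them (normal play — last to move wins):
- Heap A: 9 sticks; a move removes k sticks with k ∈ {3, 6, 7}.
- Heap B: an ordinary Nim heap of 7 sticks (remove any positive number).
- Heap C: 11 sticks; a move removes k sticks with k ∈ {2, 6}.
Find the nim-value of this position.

Grundy values for heap A (subtraction set {3, 6, 7}):
k:     0  1  2  3  4  5  6  7  8  9
g(k):  0  0  0  1  1  1  2  2  2  3
So g(9) = 3.
Heap B is a plain Nim heap of size 7, so its Grundy value is 7.
Build the Grundy sequence for heap C with g(k) = mex{g(k−s) : s ∈ {2, 6}, s ≤ k}:
g(0) = mex{} = 0
g(1) = mex{} = 0
g(2) = mex{0} = 1
g(3) = mex{0} = 1
g(4) = mex{1} = 0
g(5) = mex{1} = 0
g(6) = mex{0} = 1
g(7) = mex{0} = 1
g(8) = mex{1} = 0
g(9) = mex{1} = 0
g(10) = mex{0} = 1
g(11) = mex{0} = 1
So g(11) = 1.
By the Sprague-Grundy theorem, the Grundy value of a sum of independent games is the XOR of the component values.
Combined value = 3 XOR 7 XOR 1 = 5.

5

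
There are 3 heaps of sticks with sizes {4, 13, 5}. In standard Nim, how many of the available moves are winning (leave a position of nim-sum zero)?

In binary:
  0100  (4)
  1101  (13)
  0101  (5)
  ----
  1100  (12)
The overall nim-sum is X = 12. A heap of size p has a winning move iff p XOR X < p (reduce it to p XOR X).
  4: 4 XOR 12 = 8 ≥ 4 — no move.
  13: 13 XOR 12 = 1 < 13 — winning move (to 1).
  5: 5 XOR 12 = 9 ≥ 5 — no move.
That gives 1 winning move.

1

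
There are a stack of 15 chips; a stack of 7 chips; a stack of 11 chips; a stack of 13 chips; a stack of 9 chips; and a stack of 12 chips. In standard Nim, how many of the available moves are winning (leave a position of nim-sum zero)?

Nim-sum: 15 ^ 7 ^ 11 ^ 13 ^ 9 ^ 12 = 11.
The overall nim-sum is X = 11. A stack of size p has a winning move iff p XOR X < p (reduce it to p XOR X).
  15: 15 XOR 11 = 4 < 15 — winning move (to 4).
  7: 7 XOR 11 = 12 ≥ 7 — no move.
  11: 11 XOR 11 = 0 < 11 — winning move (to 0).
  13: 13 XOR 11 = 6 < 13 — winning move (to 6).
  9: 9 XOR 11 = 2 < 9 — winning move (to 2).
  12: 12 XOR 11 = 7 < 12 — winning move (to 7).
That gives 5 winning moves.

5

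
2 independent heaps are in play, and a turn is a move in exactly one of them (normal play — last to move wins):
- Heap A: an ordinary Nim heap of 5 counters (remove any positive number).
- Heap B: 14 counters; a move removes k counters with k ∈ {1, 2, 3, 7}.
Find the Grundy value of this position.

7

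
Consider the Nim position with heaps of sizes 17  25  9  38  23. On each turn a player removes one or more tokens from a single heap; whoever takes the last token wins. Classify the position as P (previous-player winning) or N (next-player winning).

N-position

Bitwise XOR of the heap sizes:
  010001  (17)
  011001  (25)
  001001  (9)
  100110  (38)
  010111  (23)
  ------
  110000  (48)
The nim-sum is 48 ≠ 0, so this is an N-position: the player to move can win.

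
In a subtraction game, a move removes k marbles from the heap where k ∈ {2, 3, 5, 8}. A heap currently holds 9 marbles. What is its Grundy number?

1

Grundy values for subtraction set {2, 3, 5, 8}:
k:     0  1  2  3  4  5  6  7  8  9
g(k):  0  0  1  1  2  2  3  0  4  1
So g(9) = 1.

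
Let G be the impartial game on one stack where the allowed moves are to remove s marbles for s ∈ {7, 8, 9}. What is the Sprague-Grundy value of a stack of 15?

2

Build the Grundy sequence with g(k) = mex{g(k−s) : s ∈ {7, 8, 9}, s ≤ k}:
k:     0  1  2  3  4  5  6  7  8  9 10 11 12 13 14 15
g(k):  0  0  0  0  0  0  0  1  1  1  1  1  1  1  2  2
So g(15) = 2.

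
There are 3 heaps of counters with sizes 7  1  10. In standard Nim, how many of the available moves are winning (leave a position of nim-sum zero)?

Nim-sum: 7 ^ 1 ^ 10 = 12.
The overall nim-sum is X = 12. A heap of size p has a winning move iff p XOR X < p (reduce it to p XOR X).
  7: 7 XOR 12 = 11 ≥ 7 — no move.
  1: 1 XOR 12 = 13 ≥ 1 — no move.
  10: 10 XOR 12 = 6 < 10 — winning move (to 6).
That gives 1 winning move.

1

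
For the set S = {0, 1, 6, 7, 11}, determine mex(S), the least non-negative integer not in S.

The values 0, 1 are all present; 2 is the first non-negative integer missing from the set.

2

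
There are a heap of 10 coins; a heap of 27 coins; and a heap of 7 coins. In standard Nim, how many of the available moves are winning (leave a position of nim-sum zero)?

Bitwise XOR of the heap sizes:
  01010  (10)
  11011  (27)
  00111  (7)
  -----
  10110  (22)
The overall nim-sum is X = 22. A heap of size p has a winning move iff p XOR X < p (reduce it to p XOR X).
  10: 10 XOR 22 = 28 ≥ 10 — no move.
  27: 27 XOR 22 = 13 < 27 — winning move (to 13).
  7: 7 XOR 22 = 17 ≥ 7 — no move.
That gives 1 winning move.

1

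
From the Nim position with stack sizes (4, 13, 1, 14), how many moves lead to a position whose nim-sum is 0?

3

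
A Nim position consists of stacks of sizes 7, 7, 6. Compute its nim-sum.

6

Write each in binary and XOR column by column:
  111  (7)
  111  (7)
  110  (6)
  ---
  110  (6)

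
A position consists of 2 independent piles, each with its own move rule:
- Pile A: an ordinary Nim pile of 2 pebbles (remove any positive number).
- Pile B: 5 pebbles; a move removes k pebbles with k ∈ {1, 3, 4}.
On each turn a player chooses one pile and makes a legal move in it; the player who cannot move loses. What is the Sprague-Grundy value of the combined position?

Pile A is a plain Nim pile of size 2, so its Grundy value is 2.
Grundy values for pile B (subtraction set {1, 3, 4}):
g(0) = mex{} = 0
g(1) = mex{0} = 1
g(2) = mex{1} = 0
g(3) = mex{0} = 1
g(4) = mex{0,1} = 2
g(5) = mex{0,1,2} = 3
So g(5) = 3.
The value of a disjunctive sum is the nim-sum of the parts.
Combined value = 2 XOR 3 = 1.

1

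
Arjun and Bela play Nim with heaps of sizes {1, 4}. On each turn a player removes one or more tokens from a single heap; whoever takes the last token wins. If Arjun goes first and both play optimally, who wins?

Nim-sum: 1 ^ 4 = 5.
The nim-sum is 5 ≠ 0, so this is an N-position: the player to move can win; Arjun has a winning move.

Arjun wins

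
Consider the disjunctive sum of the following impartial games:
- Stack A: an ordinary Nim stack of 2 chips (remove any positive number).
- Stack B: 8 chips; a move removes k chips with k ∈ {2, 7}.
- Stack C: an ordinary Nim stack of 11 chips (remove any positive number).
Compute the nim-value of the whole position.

11

Stack A is a plain Nim stack of size 2, so its Grundy value is 2.
For stack B, compute g(0), g(1), … with moves {2, 7}:
g(0) = mex{} = 0
g(1) = mex{} = 0
g(2) = mex{0} = 1
g(3) = mex{0} = 1
g(4) = mex{1} = 0
g(5) = mex{1} = 0
g(6) = mex{0} = 1
g(7) = mex{0} = 1
g(8) = mex{0,1} = 2
So g(8) = 2.
Stack C is a plain Nim stack of size 11, so its Grundy value is 11.
By the Sprague-Grundy theorem, the Grundy value of a sum of independent games is the XOR of the component values.
Combined value = 2 ⊕ 2 ⊕ 11 = 11.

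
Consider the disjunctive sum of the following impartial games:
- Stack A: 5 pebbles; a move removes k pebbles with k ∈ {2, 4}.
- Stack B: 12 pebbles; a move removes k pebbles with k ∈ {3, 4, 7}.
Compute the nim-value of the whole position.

2

For stack A, compute g(0), g(1), … with moves {2, 4}:
k:     0  1  2  3  4  5
g(k):  0  0  1  1  2  2
So g(5) = 2.
For stack B, compute g(0), g(1), … with moves {3, 4, 7}:
g(0) = mex{} = 0
g(1) = mex{} = 0
g(2) = mex{} = 0
g(3) = mex{0} = 1
g(4) = mex{0} = 1
g(5) = mex{0} = 1
g(6) = mex{0,1} = 2
g(7) = mex{0,1} = 2
g(8) = mex{0,1} = 2
g(9) = mex{0,1,2} = 3
g(10) = mex{1,2} = 0
g(11) = mex{1,2} = 0
g(12) = mex{1,2,3} = 0
So g(12) = 0.
By the Sprague-Grundy theorem, the Grundy value of a sum of independent games is the XOR of the component values.
Combined value = 2 ⊕ 0 = 2.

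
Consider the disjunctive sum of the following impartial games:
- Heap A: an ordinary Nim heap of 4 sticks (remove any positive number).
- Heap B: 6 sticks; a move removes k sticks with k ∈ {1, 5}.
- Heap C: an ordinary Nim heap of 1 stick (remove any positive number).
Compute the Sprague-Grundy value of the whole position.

5

Heap A is a plain Nim heap of size 4, so its Grundy value is 4.
Build the Grundy sequence for heap B with g(k) = mex{g(k−s) : s ∈ {1, 5}, s ≤ k}:
g(0) = mex{} = 0
g(1) = mex{0} = 1
g(2) = mex{1} = 0
g(3) = mex{0} = 1
g(4) = mex{1} = 0
g(5) = mex{0} = 1
g(6) = mex{1} = 0
So g(6) = 0.
Heap C is a plain Nim heap of size 1, so its Grundy value is 1.
By the Sprague-Grundy theorem, the Grundy value of a sum of independent games is the XOR of the component values.
Combined value = 4 ⊕ 0 ⊕ 1 = 5.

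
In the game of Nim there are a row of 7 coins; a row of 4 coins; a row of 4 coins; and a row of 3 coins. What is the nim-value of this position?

4

Bitwise XOR of the heap sizes:
  111  (7)
  100  (4)
  100  (4)
  011  (3)
  ---
  100  (4)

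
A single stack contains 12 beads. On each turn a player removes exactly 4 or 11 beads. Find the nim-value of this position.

Build the Grundy sequence with g(k) = mex{g(k−s) : s ∈ {4, 11}, s ≤ k}:
k:     0  1  2  3  4  5  6  7  8  9 10 11 12
g(k):  0  0  0  0  1  1  1  1  0  0  0  2  1
So g(12) = 1.

1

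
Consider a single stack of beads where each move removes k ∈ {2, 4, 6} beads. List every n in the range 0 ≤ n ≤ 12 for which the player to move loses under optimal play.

0, 1, 8, 9

Grundy values for subtraction set {2, 4, 6}:
g(0) = mex{} = 0
g(1) = mex{} = 0
g(2) = mex{0} = 1
g(3) = mex{0} = 1
g(4) = mex{0,1} = 2
g(5) = mex{0,1} = 2
g(6) = mex{0,1,2} = 3
g(7) = mex{0,1,2} = 3
g(8) = mex{1,2,3} = 0
g(9) = mex{1,2,3} = 0
g(10) = mex{0,2,3} = 1
g(11) = mex{0,2,3} = 1
g(12) = mex{0,1,3} = 2
The P-positions (g = 0) in 0..12 are 0, 1, 8, 9.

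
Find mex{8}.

0

0 is not in the set, so the mex is 0.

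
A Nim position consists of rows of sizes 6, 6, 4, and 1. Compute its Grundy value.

5

Compute the nim-sum pairwise:
6 XOR 6 = 0
0 XOR 4 = 4
4 XOR 1 = 5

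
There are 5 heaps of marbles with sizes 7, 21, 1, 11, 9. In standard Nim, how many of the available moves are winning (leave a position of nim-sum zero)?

1

Nim-sum: 7 ⊕ 21 ⊕ 1 ⊕ 11 ⊕ 9 = 17.
The overall nim-sum is X = 17. A heap of size p has a winning move iff p XOR X < p (reduce it to p XOR X).
  7: 7 XOR 17 = 22 ≥ 7 — no move.
  21: 21 XOR 17 = 4 < 21 — winning move (to 4).
  1: 1 XOR 17 = 16 ≥ 1 — no move.
  11: 11 XOR 17 = 26 ≥ 11 — no move.
  9: 9 XOR 17 = 24 ≥ 9 — no move.
That gives 1 winning move.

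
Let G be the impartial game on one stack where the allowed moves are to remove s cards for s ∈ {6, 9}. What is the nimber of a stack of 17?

Compute g(0), g(1), … for moves {6, 9}:
k:     0  1  2  3  4  5  6  7  8  9 10 11 12 13 14 15 16 17
g(k):  0  0  0  0  0  0  1  1  1  1  1  1  2  2  2  0  0  0
So g(17) = 0.

0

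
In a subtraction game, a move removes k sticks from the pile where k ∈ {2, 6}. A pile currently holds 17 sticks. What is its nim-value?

Build the Grundy sequence with g(k) = mex{g(k−s) : s ∈ {2, 6}, s ≤ k}:
k:     0  1  2  3  4  5  6  7  8  9 10 11 12 13 14 15 16 17
g(k):  0  0  1  1  0  0  1  1  0  0  1  1  0  0  1  1  0  0
So g(17) = 0.

0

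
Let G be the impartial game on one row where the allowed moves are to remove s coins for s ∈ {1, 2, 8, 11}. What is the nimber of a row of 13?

1

Build the Grundy sequence with g(k) = mex{g(k−s) : s ∈ {1, 2, 8, 11}, s ≤ k}:
g(0) = mex{} = 0
g(1) = mex{0} = 1
g(2) = mex{0,1} = 2
g(3) = mex{1,2} = 0
g(4) = mex{0,2} = 1
g(5) = mex{0,1} = 2
g(6) = mex{1,2} = 0
g(7) = mex{0,2} = 1
g(8) = mex{0,1} = 2
g(9) = mex{1,2} = 0
g(10) = mex{0,2} = 1
g(11) = mex{0,1} = 2
g(12) = mex{1,2} = 0
g(13) = mex{0,2} = 1
So g(13) = 1.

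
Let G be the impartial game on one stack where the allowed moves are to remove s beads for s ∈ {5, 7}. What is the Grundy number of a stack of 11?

2

Build the Grundy sequence with g(k) = mex{g(k−s) : s ∈ {5, 7}, s ≤ k}:
k:     0  1  2  3  4  5  6  7  8  9 10 11
g(k):  0  0  0  0  0  1  1  1  1  1  2  2
So g(11) = 2.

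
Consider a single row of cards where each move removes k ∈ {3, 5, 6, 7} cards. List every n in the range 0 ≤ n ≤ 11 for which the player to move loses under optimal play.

0, 1, 2, 10, 11

Compute g(0), g(1), … for moves {3, 5, 6, 7}:
g(0) = mex{} = 0
g(1) = mex{} = 0
g(2) = mex{} = 0
g(3) = mex{0} = 1
g(4) = mex{0} = 1
g(5) = mex{0} = 1
g(6) = mex{0,1} = 2
g(7) = mex{0,1} = 2
g(8) = mex{0,1} = 2
g(9) = mex{0,1,2} = 3
g(10) = mex{1,2} = 0
g(11) = mex{1,2} = 0
The P-positions (g = 0) in 0..11 are 0, 1, 2, 10, 11.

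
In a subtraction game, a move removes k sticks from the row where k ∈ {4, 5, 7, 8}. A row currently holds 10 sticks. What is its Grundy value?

Build the Grundy sequence with g(k) = mex{g(k−s) : s ∈ {4, 5, 7, 8}, s ≤ k}:
g(0) = mex{} = 0
g(1) = mex{} = 0
g(2) = mex{} = 0
g(3) = mex{} = 0
g(4) = mex{0} = 1
g(5) = mex{0} = 1
g(6) = mex{0} = 1
g(7) = mex{0} = 1
g(8) = mex{0,1} = 2
g(9) = mex{0,1} = 2
g(10) = mex{0,1} = 2
So g(10) = 2.

2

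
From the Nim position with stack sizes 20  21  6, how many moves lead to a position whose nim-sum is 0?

3

Nim-sum: 20 XOR 21 XOR 6 = 7.
The overall nim-sum is X = 7. A stack of size p has a winning move iff p XOR X < p (reduce it to p XOR X).
  20: 20 XOR 7 = 19 < 20 — winning move (to 19).
  21: 21 XOR 7 = 18 < 21 — winning move (to 18).
  6: 6 XOR 7 = 1 < 6 — winning move (to 1).
That gives 3 winning moves.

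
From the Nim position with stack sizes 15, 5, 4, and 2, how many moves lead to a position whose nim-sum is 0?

1

Compute the nim-sum pairwise:
15 XOR 5 = 10
10 XOR 4 = 14
14 XOR 2 = 12
The overall nim-sum is X = 12. A stack of size p has a winning move iff p XOR X < p (reduce it to p XOR X).
  15: 15 XOR 12 = 3 < 15 — winning move (to 3).
  5: 5 XOR 12 = 9 ≥ 5 — no move.
  4: 4 XOR 12 = 8 ≥ 4 — no move.
  2: 2 XOR 12 = 14 ≥ 2 — no move.
That gives 1 winning move.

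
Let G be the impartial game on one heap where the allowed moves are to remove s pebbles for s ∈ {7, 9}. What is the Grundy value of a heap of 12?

Compute g(0), g(1), … for moves {7, 9}:
k:     0  1  2  3  4  5  6  7  8  9 10 11 12
g(k):  0  0  0  0  0  0  0  1  1  1  1  1  1
So g(12) = 1.

1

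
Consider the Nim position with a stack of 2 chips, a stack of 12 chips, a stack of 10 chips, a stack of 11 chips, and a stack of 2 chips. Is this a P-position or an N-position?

N-position

Nim-sum: 2 XOR 12 XOR 10 XOR 11 XOR 2 = 13.
The nim-sum is 13 ≠ 0, so this is an N-position: the player to move can win.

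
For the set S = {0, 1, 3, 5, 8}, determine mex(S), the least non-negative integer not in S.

2

The values 0, 1 are all present; 2 is the first non-negative integer missing from the set.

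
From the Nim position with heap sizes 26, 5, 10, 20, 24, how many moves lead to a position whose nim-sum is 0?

3

Nim-sum: 26 ^ 5 ^ 10 ^ 20 ^ 24 = 25.
The overall nim-sum is X = 25. A heap of size p has a winning move iff p XOR X < p (reduce it to p XOR X).
  26: 26 XOR 25 = 3 < 26 — winning move (to 3).
  5: 5 XOR 25 = 28 ≥ 5 — no move.
  10: 10 XOR 25 = 19 ≥ 10 — no move.
  20: 20 XOR 25 = 13 < 20 — winning move (to 13).
  24: 24 XOR 25 = 1 < 24 — winning move (to 1).
That gives 3 winning moves.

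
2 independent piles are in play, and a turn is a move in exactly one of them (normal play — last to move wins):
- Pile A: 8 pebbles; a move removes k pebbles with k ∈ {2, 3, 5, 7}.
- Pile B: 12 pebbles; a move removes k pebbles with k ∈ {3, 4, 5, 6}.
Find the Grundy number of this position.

For pile A, compute g(0), g(1), … with moves {2, 3, 5, 7}:
k:     0  1  2  3  4  5  6  7  8
g(k):  0  0  1  1  2  2  3  3  4
So g(8) = 4.
For pile B, compute g(0), g(1), … with moves {3, 4, 5, 6}:
g(0) = mex{} = 0
g(1) = mex{} = 0
g(2) = mex{} = 0
g(3) = mex{0} = 1
g(4) = mex{0} = 1
g(5) = mex{0} = 1
g(6) = mex{0,1} = 2
g(7) = mex{0,1} = 2
g(8) = mex{0,1} = 2
g(9) = mex{1,2} = 0
g(10) = mex{1,2} = 0
g(11) = mex{1,2} = 0
g(12) = mex{0,2} = 1
So g(12) = 1.
By the Sprague-Grundy theorem, the Grundy value of a sum of independent games is the XOR of the component values.
Combined value = 4 XOR 1 = 5.

5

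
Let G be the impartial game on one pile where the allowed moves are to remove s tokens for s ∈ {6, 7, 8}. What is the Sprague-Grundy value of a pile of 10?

1

Build the Grundy sequence with g(k) = mex{g(k−s) : s ∈ {6, 7, 8}, s ≤ k}:
g(0) = mex{} = 0
g(1) = mex{} = 0
g(2) = mex{} = 0
g(3) = mex{} = 0
g(4) = mex{} = 0
g(5) = mex{} = 0
g(6) = mex{0} = 1
g(7) = mex{0} = 1
g(8) = mex{0} = 1
g(9) = mex{0} = 1
g(10) = mex{0} = 1
So g(10) = 1.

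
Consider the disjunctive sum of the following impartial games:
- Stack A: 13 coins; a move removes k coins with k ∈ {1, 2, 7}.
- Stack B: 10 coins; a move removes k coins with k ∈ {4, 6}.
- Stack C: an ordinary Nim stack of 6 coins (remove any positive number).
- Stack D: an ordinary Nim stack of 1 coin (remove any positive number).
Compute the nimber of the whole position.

Build the Grundy sequence for stack A with g(k) = mex{g(k−s) : s ∈ {1, 2, 7}, s ≤ k}:
k:     0  1  2  3  4  5  6  7  8  9 10 11 12 13
g(k):  0  1  2  0  1  2  0  1  2  0  1  2  0  1
So g(13) = 1.
Build the Grundy sequence for stack B with g(k) = mex{g(k−s) : s ∈ {4, 6}, s ≤ k}:
g(0) = mex{} = 0
g(1) = mex{} = 0
g(2) = mex{} = 0
g(3) = mex{} = 0
g(4) = mex{0} = 1
g(5) = mex{0} = 1
g(6) = mex{0} = 1
g(7) = mex{0} = 1
g(8) = mex{0,1} = 2
g(9) = mex{0,1} = 2
g(10) = mex{1} = 0
So g(10) = 0.
Stack C is a plain Nim stack of size 6, so its Grundy value is 6.
Stack D is a plain Nim stack of size 1, so its Grundy value is 1.
By the Sprague-Grundy theorem, the Grundy value of a sum of independent games is the XOR of the component values.
Combined value = 1 ⊕ 0 ⊕ 6 ⊕ 1 = 6.

6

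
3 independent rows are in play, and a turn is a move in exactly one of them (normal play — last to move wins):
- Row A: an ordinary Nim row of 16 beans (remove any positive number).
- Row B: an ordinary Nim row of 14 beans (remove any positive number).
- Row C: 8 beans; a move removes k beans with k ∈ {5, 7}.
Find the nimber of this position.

Row A is a plain Nim row of size 16, so its Grundy value is 16.
Row B is a plain Nim row of size 14, so its Grundy value is 14.
Build the Grundy sequence for row C with g(k) = mex{g(k−s) : s ∈ {5, 7}, s ≤ k}:
k:     0  1  2  3  4  5  6  7  8
g(k):  0  0  0  0  0  1  1  1  1
So g(8) = 1.
The value of a disjunctive sum is the nim-sum of the parts.
Combined value = 16 XOR 14 XOR 1 = 31.

31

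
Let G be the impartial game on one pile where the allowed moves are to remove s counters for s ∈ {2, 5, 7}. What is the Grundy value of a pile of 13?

Grundy values for subtraction set {2, 5, 7}:
k:     0  1  2  3  4  5  6  7  8  9 10 11 12 13
g(k):  0  0  1  1  0  2  1  3  2  2  0  3  1  0
So g(13) = 0.

0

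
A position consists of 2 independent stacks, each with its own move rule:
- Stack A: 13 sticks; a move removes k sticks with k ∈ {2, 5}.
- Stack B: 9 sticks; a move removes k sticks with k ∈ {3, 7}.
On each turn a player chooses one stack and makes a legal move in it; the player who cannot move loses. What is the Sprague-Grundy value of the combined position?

Build the Grundy sequence for stack A with g(k) = mex{g(k−s) : s ∈ {2, 5}, s ≤ k}:
g(0) = mex{} = 0
g(1) = mex{} = 0
g(2) = mex{0} = 1
g(3) = mex{0} = 1
g(4) = mex{1} = 0
g(5) = mex{0,1} = 2
g(6) = mex{0} = 1
g(7) = mex{1,2} = 0
g(8) = mex{1} = 0
g(9) = mex{0} = 1
g(10) = mex{0,2} = 1
g(11) = mex{1} = 0
g(12) = mex{0,1} = 2
g(13) = mex{0} = 1
So g(13) = 1.
For stack B, compute g(0), g(1), … with moves {3, 7}:
g(0) = mex{} = 0
g(1) = mex{} = 0
g(2) = mex{} = 0
g(3) = mex{0} = 1
g(4) = mex{0} = 1
g(5) = mex{0} = 1
g(6) = mex{1} = 0
g(7) = mex{0,1} = 2
g(8) = mex{0,1} = 2
g(9) = mex{0} = 1
So g(9) = 1.
By the Sprague-Grundy theorem, the Grundy value of a sum of independent games is the XOR of the component values.
Combined value = 1 ⊕ 1 = 0.

0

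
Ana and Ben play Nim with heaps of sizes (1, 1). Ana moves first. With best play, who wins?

Ben wins

Nim-sum: 1 ^ 1 = 0.
The nim-sum is 0, so this is a P-position: the player to move is in a losing position under optimal play; Ana is about to move from it and so loses — Ben wins.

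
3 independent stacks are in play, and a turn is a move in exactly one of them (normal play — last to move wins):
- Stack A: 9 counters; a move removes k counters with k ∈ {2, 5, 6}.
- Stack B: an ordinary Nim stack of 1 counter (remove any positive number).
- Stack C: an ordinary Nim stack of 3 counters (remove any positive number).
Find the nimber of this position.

For stack A, compute g(0), g(1), … with moves {2, 5, 6}:
g(0) = mex{} = 0
g(1) = mex{} = 0
g(2) = mex{0} = 1
g(3) = mex{0} = 1
g(4) = mex{1} = 0
g(5) = mex{0,1} = 2
g(6) = mex{0} = 1
g(7) = mex{0,1,2} = 3
g(8) = mex{1} = 0
g(9) = mex{0,1,3} = 2
So g(9) = 2.
Stack B is a plain Nim stack of size 1, so its Grundy value is 1.
Stack C is a plain Nim stack of size 3, so its Grundy value is 3.
By the Sprague-Grundy theorem, the Grundy value of a sum of independent games is the XOR of the component values.
Combined value = 2 XOR 1 XOR 3 = 0.

0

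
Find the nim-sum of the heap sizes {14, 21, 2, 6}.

31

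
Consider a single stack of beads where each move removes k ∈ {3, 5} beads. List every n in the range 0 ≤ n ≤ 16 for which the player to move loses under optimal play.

0, 1, 2, 8, 9, 10, 16

Grundy values for subtraction set {3, 5}:
k:     0  1  2  3  4  5  6  7  8  9 10 11 12 13 14 15 16
g(k):  0  0  0  1  1  1  2  2  0  0  0  1  1  1  2  2  0
The P-positions (g = 0) in 0..16 are 0, 1, 2, 8, 9, 10, 16.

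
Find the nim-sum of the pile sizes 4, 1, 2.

Bitwise XOR of the heap sizes:
  100  (4)
  001  (1)
  010  (2)
  ---
  111  (7)

7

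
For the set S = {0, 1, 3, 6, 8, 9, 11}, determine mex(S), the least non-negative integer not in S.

2

The values 0, 1 are all present; 2 is the first non-negative integer missing from the set.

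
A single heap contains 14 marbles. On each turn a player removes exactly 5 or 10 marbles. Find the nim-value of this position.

Grundy values for subtraction set {5, 10}:
g(0) = mex{} = 0
g(1) = mex{} = 0
g(2) = mex{} = 0
g(3) = mex{} = 0
g(4) = mex{} = 0
g(5) = mex{0} = 1
g(6) = mex{0} = 1
g(7) = mex{0} = 1
g(8) = mex{0} = 1
g(9) = mex{0} = 1
g(10) = mex{0,1} = 2
g(11) = mex{0,1} = 2
g(12) = mex{0,1} = 2
g(13) = mex{0,1} = 2
g(14) = mex{0,1} = 2
So g(14) = 2.

2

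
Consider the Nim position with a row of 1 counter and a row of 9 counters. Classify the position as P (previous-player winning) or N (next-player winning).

Nim-sum: 1 XOR 9 = 8.
The nim-sum is 8 ≠ 0, so this is an N-position: the player to move can win.

N-position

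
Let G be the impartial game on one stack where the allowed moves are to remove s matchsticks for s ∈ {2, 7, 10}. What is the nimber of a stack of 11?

1

Compute g(0), g(1), … for moves {2, 7, 10}:
k:     0  1  2  3  4  5  6  7  8  9 10 11
g(k):  0  0  1  1  0  0  1  1  2  0  3  1
So g(11) = 1.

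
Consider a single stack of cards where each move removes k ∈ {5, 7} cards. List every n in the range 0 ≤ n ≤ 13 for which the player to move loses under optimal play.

0, 1, 2, 3, 4, 12, 13

Compute g(0), g(1), … for moves {5, 7}:
k:     0  1  2  3  4  5  6  7  8  9 10 11 12 13
g(k):  0  0  0  0  0  1  1  1  1  1  2  2  0  0
The P-positions (g = 0) in 0..13 are 0, 1, 2, 3, 4, 12, 13.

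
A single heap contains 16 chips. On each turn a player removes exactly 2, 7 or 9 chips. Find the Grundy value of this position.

Grundy values for subtraction set {2, 7, 9}:
k:     0  1  2  3  4  5  6  7  8  9 10 11 12 13 14 15 16
g(k):  0  0  1  1  0  0  1  1  2  2  3  3  2  2  3  0  0
So g(16) = 0.

0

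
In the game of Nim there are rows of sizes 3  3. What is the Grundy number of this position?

0

Compute the nim-sum pairwise:
3 XOR 3 = 0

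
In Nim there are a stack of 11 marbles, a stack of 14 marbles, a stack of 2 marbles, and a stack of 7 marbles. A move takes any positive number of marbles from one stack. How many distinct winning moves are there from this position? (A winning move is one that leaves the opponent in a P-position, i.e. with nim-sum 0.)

0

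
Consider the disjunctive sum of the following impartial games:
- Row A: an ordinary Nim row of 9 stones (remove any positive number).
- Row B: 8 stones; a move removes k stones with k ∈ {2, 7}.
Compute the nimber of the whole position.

11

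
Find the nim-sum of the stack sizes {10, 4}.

Compute the nim-sum pairwise:
10 XOR 4 = 14

14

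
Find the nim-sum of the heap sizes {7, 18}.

In binary:
  00111  (7)
  10010  (18)
  -----
  10101  (21)

21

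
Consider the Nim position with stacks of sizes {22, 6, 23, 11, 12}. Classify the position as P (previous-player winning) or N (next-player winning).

P-position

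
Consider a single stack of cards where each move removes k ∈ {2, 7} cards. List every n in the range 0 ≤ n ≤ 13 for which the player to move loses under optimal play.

0, 1, 4, 5, 9, 10, 13

Grundy values for subtraction set {2, 7}:
k:     0  1  2  3  4  5  6  7  8  9 10 11 12 13
g(k):  0  0  1  1  0  0  1  1  2  0  0  1  1  0
The P-positions (g = 0) in 0..13 are 0, 1, 4, 5, 9, 10, 13.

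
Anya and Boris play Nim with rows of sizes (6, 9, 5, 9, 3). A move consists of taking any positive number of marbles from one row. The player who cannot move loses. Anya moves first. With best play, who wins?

Boris wins

Write each in binary and XOR column by column:
  0110  (6)
  1001  (9)
  0101  (5)
  1001  (9)
  0011  (3)
  ----
  0000  (0)
The nim-sum is 0, so this is a P-position: the player to move is in a losing position under optimal play; Anya is about to move from it and so loses — Boris wins.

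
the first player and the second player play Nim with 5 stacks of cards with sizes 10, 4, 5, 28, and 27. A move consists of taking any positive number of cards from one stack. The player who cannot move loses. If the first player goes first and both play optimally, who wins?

the first player wins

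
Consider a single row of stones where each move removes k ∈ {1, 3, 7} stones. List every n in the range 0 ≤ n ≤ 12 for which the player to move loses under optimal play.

0, 2, 4, 6, 8, 10, 12

Build the Grundy sequence with g(k) = mex{g(k−s) : s ∈ {1, 3, 7}, s ≤ k}:
g(0) = mex{} = 0
g(1) = mex{0} = 1
g(2) = mex{1} = 0
g(3) = mex{0} = 1
g(4) = mex{1} = 0
g(5) = mex{0} = 1
g(6) = mex{1} = 0
g(7) = mex{0} = 1
g(8) = mex{1} = 0
g(9) = mex{0} = 1
g(10) = mex{1} = 0
g(11) = mex{0} = 1
g(12) = mex{1} = 0
The P-positions (g = 0) in 0..12 are 0, 2, 4, 6, 8, 10, 12.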